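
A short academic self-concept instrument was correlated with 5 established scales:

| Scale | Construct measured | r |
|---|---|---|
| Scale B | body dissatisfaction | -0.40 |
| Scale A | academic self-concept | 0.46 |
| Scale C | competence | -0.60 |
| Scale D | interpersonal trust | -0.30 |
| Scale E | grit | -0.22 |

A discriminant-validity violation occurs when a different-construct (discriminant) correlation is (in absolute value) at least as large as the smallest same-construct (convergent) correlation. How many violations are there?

1

Convergent (same construct = academic self-concept): Scale A.
Smallest convergent = 0.46. Discriminant |r|: 0.40, 0.60, 0.30, 0.22; count ≥ 0.46 → 1.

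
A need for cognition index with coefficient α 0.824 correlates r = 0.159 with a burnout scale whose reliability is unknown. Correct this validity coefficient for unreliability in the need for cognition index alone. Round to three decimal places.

Single correction: r_c = r_obs / √r_xx = 0.159 / √0.824 = 0.159 / 0.9077 ≈ 0.175.

0.175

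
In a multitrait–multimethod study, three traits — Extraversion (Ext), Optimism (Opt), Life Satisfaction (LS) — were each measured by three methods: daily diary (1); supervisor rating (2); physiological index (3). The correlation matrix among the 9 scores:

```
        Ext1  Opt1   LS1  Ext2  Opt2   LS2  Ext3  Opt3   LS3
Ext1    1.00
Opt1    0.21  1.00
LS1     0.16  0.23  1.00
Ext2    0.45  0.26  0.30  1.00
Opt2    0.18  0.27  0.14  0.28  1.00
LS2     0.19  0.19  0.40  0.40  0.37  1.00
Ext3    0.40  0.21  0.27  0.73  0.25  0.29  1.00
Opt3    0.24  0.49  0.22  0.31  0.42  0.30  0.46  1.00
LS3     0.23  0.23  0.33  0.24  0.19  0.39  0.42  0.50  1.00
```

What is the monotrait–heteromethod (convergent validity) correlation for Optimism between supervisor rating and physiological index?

Same trait (Opt), different methods: r(Opt2, Opt3) = 0.42.

0.42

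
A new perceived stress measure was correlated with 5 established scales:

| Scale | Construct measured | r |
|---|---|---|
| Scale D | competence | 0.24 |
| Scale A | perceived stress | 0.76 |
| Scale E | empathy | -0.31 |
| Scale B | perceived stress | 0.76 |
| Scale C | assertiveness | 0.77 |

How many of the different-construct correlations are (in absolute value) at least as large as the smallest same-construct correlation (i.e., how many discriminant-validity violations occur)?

Convergent (same construct = perceived stress): Scale A, Scale B.
Smallest convergent = 0.76. Discriminant |r|: 0.24, 0.31, 0.77; count ≥ 0.76 → 1.

1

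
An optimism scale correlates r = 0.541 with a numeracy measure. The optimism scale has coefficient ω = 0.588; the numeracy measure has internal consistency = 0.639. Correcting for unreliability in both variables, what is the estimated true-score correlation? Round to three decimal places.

r_true = r_obs / √(r_xx · r_yy) = 0.541 / √(0.588 × 0.639) = 0.541 / √0.375732 = 0.541 / 0.6130 ≈ 0.883.

0.883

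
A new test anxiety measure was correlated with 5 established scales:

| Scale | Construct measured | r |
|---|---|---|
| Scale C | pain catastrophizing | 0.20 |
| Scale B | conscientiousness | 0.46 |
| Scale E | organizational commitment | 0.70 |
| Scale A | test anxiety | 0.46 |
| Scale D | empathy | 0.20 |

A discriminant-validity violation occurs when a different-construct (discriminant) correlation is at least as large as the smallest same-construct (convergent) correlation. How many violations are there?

2

Convergent (same construct = test anxiety): Scale A.
Smallest convergent = 0.46. Discriminant values: 0.20, 0.46, 0.70, 0.20; count ≥ 0.46 → 2.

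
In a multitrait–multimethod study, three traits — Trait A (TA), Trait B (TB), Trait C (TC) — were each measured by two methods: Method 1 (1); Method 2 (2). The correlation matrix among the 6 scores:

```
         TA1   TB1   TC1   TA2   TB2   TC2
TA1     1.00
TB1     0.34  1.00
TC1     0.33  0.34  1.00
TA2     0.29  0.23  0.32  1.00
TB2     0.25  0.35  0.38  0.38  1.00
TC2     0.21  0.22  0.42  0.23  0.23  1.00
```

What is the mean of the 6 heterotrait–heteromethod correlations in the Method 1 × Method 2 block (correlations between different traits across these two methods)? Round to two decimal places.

HTHM values (method 1 × method 2): 0.25, 0.21, 0.23, 0.22, 0.32, 0.38; mean = 1.61/6 = 0.27.

0.27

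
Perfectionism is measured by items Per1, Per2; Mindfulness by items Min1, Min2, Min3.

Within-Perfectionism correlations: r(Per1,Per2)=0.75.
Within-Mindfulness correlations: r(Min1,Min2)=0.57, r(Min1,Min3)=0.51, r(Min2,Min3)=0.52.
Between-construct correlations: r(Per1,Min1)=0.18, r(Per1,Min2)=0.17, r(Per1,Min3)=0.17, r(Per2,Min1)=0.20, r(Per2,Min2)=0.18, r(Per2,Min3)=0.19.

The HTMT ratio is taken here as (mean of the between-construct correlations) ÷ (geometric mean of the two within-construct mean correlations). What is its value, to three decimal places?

Between-construct mean = 1.09/6 = 0.1817.
Mean within-Per = 0.75/1 = 0.7500; mean within-Min = 1.60/3 = 0.5333.
Geometric mean = √(0.7500 × 0.5333) = 0.6324.
HTMT = 0.1817 / 0.6324 = 0.287.

0.287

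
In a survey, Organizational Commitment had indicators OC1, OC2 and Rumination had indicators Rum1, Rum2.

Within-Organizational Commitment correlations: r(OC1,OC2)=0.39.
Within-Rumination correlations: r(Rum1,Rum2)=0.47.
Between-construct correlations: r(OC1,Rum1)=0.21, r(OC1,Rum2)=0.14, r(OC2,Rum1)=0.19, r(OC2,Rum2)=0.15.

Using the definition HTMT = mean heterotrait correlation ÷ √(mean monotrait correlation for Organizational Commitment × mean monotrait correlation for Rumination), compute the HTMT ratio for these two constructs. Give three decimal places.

0.403

Between-construct mean = 0.69/4 = 0.1725.
Mean within-OC = 0.39/1 = 0.3900; mean within-Rum = 0.47/1 = 0.4700.
Geometric mean = √(0.3900 × 0.4700) = 0.4281.
HTMT = 0.1725 / 0.4281 = 0.403.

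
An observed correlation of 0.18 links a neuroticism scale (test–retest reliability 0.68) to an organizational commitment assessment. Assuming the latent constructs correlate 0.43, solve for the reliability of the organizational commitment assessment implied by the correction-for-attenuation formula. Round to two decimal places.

0.26

r_true = r_obs / √(r_xx · r_yy) ⇒ 0.43 = 0.18 / √(0.68 · r_yy).
√(0.68 · r_yy) = 0.18 / 0.43 = 0.4186; 0.68 · r_yy = 0.1752; r_yy = 0.1752 / 0.68 ≈ 0.26.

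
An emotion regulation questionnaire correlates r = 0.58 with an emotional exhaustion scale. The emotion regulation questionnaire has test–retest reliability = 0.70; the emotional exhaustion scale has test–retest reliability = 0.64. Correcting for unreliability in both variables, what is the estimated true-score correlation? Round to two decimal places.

r_true = r_obs / √(r_xx · r_yy) = 0.58 / √(0.70 × 0.64) = 0.58 / √0.4480 = 0.58 / 0.6693 ≈ 0.87.

0.87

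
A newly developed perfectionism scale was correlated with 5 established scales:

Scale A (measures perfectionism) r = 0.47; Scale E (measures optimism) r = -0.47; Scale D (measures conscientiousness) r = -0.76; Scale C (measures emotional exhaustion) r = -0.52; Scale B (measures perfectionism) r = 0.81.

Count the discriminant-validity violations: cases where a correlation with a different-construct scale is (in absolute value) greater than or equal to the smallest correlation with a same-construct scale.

Convergent (same construct = perfectionism): Scale A, Scale B.
Smallest convergent = 0.47. Discriminant |r|: 0.47, 0.76, 0.52; count ≥ 0.47 → 3.

3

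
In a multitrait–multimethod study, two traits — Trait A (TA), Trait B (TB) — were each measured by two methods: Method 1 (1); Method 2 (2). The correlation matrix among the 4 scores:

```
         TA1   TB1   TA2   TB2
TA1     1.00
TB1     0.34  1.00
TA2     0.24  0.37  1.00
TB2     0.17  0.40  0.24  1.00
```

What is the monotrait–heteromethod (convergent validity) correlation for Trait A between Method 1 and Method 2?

Same trait (TA), different methods: r(TA1, TA2) = 0.24.

0.24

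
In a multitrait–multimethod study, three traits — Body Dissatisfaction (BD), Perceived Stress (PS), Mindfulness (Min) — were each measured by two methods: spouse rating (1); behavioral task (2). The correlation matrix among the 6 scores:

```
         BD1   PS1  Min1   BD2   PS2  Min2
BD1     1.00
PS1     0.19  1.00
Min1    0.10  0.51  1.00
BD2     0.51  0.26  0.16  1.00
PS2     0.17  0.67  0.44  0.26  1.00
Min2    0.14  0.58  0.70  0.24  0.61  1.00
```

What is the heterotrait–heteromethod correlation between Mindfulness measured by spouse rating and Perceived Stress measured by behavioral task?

Different traits and methods: r(Min1, PS2) = 0.44.

0.44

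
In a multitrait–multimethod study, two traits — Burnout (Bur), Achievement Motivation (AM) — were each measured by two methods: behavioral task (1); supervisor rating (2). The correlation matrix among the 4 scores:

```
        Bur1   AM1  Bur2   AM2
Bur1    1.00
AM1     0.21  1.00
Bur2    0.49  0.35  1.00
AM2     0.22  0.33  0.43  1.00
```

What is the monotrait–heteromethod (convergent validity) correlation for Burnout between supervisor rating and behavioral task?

Same trait (Bur), different methods: r(Bur2, Bur1) = 0.49.

0.49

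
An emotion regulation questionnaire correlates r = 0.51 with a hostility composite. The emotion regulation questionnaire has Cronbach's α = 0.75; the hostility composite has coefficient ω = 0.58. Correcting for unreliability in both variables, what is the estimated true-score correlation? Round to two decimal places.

r_true = r_obs / √(r_xx · r_yy) = 0.51 / √(0.75 × 0.58) = 0.51 / √0.4350 = 0.51 / 0.6595 ≈ 0.77.

0.77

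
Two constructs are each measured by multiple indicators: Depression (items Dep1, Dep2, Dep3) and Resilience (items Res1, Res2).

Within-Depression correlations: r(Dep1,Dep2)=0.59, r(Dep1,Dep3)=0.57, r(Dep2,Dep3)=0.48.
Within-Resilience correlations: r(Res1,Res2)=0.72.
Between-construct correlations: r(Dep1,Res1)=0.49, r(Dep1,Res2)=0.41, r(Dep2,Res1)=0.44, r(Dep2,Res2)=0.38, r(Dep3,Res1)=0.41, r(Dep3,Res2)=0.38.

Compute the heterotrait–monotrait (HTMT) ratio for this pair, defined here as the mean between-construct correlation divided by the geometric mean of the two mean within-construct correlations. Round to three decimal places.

0.667

Between-construct mean = 2.51/6 = 0.4183.
Mean within-Dep = 1.64/3 = 0.5467; mean within-Res = 0.72/1 = 0.7200.
Geometric mean = √(0.5467 × 0.7200) = 0.6274.
HTMT = 0.4183 / 0.6274 = 0.667.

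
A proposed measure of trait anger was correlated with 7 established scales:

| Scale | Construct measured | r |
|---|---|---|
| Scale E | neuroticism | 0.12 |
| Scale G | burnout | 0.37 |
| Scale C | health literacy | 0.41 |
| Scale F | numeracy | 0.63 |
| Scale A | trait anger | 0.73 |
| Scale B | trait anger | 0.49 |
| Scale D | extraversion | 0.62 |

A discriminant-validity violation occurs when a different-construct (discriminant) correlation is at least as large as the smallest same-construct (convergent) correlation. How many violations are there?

2

Convergent (same construct = trait anger): Scale A, Scale B.
Smallest convergent = 0.49. Discriminant values: 0.12, 0.37, 0.41, 0.63, 0.62; count ≥ 0.49 → 2.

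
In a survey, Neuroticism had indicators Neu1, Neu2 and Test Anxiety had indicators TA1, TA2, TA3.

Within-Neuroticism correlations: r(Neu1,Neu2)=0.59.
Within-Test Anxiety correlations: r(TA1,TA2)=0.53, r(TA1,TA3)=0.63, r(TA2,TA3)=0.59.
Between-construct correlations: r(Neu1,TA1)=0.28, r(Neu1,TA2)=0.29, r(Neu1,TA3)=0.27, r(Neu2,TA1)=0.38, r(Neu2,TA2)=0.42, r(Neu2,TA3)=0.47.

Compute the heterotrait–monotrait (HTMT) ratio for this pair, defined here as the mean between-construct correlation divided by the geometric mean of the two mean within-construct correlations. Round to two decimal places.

Between-construct mean = 2.11/6 = 0.3517.
Mean within-Neu = 0.59/1 = 0.5900; mean within-TA = 1.75/3 = 0.5833.
Geometric mean = √(0.5900 × 0.5833) = 0.5866.
HTMT = 0.3517 / 0.5866 = 0.60.

0.60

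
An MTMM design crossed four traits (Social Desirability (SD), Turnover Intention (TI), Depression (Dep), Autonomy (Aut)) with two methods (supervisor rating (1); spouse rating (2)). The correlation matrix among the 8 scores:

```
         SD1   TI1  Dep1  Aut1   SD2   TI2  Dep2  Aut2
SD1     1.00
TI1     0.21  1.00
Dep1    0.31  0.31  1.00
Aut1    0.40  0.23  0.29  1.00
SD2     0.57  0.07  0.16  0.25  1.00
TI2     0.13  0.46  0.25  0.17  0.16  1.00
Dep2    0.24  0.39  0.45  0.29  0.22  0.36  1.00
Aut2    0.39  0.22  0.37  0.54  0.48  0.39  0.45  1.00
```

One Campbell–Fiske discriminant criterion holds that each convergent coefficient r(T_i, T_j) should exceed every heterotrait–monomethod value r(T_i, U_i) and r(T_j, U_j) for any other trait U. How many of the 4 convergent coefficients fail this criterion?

Checking each validity diagonal entry against its comparison values:
SD (methods 1·2): 0.57 vs {0.21, 0.16, 0.31, 0.22, 0.40, 0.48} → pass.
TI (methods 1·2): 0.46 vs {0.21, 0.16, 0.31, 0.36, 0.23, 0.39} → pass.
Dep (methods 1·2): 0.45 vs {0.31, 0.22, 0.31, 0.36, 0.29, 0.45} → fail.
Aut (methods 1·2): 0.54 vs {0.40, 0.48, 0.23, 0.39, 0.29, 0.45} → pass.
1 of 4 fail.

1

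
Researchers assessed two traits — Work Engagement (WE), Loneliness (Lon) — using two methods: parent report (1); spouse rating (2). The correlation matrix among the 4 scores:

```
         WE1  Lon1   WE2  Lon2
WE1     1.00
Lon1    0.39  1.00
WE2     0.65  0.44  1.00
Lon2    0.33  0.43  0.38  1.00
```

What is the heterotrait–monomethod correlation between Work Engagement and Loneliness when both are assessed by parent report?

Different traits, same method: r(WE1, Lon1) = 0.39.

0.39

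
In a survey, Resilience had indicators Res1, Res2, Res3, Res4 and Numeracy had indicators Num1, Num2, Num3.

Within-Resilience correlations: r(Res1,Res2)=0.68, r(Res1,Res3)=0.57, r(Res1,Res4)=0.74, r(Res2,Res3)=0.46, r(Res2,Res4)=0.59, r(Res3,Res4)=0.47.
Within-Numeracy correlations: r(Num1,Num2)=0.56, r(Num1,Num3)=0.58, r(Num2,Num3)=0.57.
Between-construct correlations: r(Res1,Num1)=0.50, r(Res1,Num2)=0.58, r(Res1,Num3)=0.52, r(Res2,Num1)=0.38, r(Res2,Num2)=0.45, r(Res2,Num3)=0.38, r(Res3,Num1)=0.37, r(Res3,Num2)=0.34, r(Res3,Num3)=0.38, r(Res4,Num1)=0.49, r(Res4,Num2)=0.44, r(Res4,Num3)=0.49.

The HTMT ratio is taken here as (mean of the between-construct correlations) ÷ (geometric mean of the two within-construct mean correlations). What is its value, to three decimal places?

0.768

Mean heterotrait r = 5.32/12 = 0.4433.
Mean within-Res = 3.51/6 = 0.5850; mean within-Num = 1.71/3 = 0.5700.
Geometric mean = √(0.5850 × 0.5700) = 0.5775.
HTMT = 0.4433 / 0.5775 = 0.768.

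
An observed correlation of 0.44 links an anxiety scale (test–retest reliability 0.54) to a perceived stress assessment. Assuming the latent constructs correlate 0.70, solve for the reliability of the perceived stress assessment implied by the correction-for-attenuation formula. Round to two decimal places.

r_true = r_obs / √(r_xx · r_yy) ⇒ 0.70 = 0.44 / √(0.54 · r_yy).
√(0.54 · r_yy) = 0.44 / 0.70 = 0.6286; 0.54 · r_yy = 0.3951; r_yy = 0.3951 / 0.54 ≈ 0.73.

0.73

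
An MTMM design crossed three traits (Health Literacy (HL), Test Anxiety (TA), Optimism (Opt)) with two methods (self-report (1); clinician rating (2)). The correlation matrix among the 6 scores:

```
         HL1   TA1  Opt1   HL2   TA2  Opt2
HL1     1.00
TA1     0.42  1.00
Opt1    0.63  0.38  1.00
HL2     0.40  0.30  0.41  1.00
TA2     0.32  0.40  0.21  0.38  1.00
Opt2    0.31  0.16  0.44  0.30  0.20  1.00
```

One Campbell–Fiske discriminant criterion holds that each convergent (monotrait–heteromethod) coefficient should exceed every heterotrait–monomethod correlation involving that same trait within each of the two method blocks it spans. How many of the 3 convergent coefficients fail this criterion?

3

Convergent coefficients and their comparison sets:
HL (methods 1·2): 0.40 vs {0.42, 0.38, 0.63, 0.30} → fail.
TA (methods 1·2): 0.40 vs {0.42, 0.38, 0.38, 0.20} → fail.
Opt (methods 1·2): 0.44 vs {0.63, 0.30, 0.38, 0.20} → fail.
3 of 3 fail.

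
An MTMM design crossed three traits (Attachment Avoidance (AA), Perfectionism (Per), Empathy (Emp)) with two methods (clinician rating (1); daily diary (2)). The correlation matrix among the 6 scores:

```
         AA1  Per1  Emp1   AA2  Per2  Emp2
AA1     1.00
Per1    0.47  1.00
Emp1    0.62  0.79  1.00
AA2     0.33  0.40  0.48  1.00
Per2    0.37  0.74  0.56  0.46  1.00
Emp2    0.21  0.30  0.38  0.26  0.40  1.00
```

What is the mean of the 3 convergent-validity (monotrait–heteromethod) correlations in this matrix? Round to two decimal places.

0.48

Convergent values: 0.33, 0.74, 0.38; mean = 1.45/3 = 0.48.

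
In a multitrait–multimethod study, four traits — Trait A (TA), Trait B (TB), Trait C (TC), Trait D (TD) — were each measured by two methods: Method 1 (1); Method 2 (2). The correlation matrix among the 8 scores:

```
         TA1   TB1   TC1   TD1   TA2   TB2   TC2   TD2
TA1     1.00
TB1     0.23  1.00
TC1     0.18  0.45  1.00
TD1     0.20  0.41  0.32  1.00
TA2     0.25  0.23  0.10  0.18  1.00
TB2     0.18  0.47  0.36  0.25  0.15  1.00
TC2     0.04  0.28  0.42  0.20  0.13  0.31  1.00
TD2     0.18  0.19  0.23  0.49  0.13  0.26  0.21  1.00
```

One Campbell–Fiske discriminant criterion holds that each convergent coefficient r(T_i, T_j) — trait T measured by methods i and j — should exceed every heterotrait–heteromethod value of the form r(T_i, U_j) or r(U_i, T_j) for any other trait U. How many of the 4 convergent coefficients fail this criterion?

0

Each convergent coefficient versus the relevant comparison correlations:
TA (methods 1·2): 0.25 vs {0.18, 0.23, 0.04, 0.10, 0.18, 0.18} → pass.
TB (methods 1·2): 0.47 vs {0.23, 0.18, 0.28, 0.36, 0.19, 0.25} → pass.
TC (methods 1·2): 0.42 vs {0.10, 0.04, 0.36, 0.28, 0.23, 0.20} → pass.
TD (methods 1·2): 0.49 vs {0.18, 0.18, 0.25, 0.19, 0.20, 0.23} → pass.
0 of 4 fail.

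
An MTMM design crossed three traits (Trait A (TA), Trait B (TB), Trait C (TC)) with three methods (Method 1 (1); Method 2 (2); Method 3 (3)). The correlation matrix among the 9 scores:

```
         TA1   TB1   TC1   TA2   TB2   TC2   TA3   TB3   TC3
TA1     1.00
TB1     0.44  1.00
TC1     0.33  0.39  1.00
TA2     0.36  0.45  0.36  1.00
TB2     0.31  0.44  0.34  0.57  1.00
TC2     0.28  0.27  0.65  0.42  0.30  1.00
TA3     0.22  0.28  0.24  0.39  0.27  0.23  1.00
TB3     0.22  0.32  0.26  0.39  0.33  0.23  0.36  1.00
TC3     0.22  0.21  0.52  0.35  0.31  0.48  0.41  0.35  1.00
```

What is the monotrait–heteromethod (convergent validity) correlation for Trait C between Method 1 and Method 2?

0.65

Same trait (TC), different methods: r(TC1, TC2) = 0.65.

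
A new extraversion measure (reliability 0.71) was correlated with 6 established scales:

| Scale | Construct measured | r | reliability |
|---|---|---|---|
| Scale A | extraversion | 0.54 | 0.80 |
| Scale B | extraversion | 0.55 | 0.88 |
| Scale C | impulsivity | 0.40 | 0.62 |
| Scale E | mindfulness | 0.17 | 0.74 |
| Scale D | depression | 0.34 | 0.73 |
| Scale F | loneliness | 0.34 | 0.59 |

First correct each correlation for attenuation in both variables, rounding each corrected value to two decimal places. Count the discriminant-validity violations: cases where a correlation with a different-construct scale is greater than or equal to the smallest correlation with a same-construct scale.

Disattenuated r (r / √(r_scale · r_new)):
  Scale A (conv): 0.54 / √(0.80·0.71) = 0.72
  Scale B (conv): 0.55 / √(0.88·0.71) = 0.70
  Scale C (disc): 0.40 / √(0.62·0.71) = 0.60
  Scale E (disc): 0.17 / √(0.74·0.71) = 0.23
  Scale D (disc): 0.34 / √(0.73·0.71) = 0.47
  Scale F (disc): 0.34 / √(0.59·0.71) = 0.53
Smallest convergent = 0.70. Discriminant values: 0.60, 0.23, 0.47, 0.53; count ≥ 0.70 → 0.

0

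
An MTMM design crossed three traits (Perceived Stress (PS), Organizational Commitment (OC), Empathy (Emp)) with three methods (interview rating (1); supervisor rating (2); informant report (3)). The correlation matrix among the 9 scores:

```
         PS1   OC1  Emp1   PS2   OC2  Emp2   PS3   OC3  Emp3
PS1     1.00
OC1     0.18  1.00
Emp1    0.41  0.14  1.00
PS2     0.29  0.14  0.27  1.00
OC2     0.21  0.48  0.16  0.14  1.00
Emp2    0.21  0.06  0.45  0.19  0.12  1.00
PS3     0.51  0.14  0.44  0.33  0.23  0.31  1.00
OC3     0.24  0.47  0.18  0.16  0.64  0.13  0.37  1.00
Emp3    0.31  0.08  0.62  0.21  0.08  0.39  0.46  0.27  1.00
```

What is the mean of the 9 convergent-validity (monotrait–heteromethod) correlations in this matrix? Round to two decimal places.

0.46

Convergent values: 0.29, 0.51, 0.33, 0.48, 0.47, 0.64, 0.45, 0.62, 0.39; mean = 4.18/9 = 0.46.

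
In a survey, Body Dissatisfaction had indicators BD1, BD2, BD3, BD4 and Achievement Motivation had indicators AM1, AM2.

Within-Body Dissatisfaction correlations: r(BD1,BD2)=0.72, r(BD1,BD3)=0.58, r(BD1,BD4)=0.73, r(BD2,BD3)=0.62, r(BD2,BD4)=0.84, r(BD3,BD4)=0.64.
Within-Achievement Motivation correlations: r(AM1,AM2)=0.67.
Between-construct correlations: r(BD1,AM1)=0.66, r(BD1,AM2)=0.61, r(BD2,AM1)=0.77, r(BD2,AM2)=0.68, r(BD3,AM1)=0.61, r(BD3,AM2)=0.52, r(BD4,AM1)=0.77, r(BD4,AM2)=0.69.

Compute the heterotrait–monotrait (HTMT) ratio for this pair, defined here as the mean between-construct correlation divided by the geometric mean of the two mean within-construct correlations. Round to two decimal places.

0.98

Between-construct mean = 5.31/8 = 0.6638.
Mean within-BD = 4.13/6 = 0.6883; mean within-AM = 0.67/1 = 0.6700.
Geometric mean = √(0.6883 × 0.6700) = 0.6791.
HTMT = 0.6638 / 0.6791 = 0.98.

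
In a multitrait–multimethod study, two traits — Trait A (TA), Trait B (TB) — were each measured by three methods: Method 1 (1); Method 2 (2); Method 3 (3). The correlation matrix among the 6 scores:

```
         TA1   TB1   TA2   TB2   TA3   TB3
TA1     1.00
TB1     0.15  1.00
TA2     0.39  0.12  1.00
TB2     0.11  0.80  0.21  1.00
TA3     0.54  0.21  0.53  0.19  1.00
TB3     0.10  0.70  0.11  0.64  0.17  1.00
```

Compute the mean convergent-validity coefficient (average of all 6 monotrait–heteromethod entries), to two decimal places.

0.60

Convergent values: 0.39, 0.54, 0.53, 0.80, 0.70, 0.64; mean = 3.60/6 = 0.60.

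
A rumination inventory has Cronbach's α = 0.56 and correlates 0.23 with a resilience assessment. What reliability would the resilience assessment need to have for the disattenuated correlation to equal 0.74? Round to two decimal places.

r_true = r_obs / √(r_xx · r_yy) ⇒ 0.74 = 0.23 / √(0.56 · r_yy).
√(0.56 · r_yy) = 0.23 / 0.74 = 0.3108; 0.56 · r_yy = 0.0966; r_yy = 0.0966 / 0.56 ≈ 0.17.

0.17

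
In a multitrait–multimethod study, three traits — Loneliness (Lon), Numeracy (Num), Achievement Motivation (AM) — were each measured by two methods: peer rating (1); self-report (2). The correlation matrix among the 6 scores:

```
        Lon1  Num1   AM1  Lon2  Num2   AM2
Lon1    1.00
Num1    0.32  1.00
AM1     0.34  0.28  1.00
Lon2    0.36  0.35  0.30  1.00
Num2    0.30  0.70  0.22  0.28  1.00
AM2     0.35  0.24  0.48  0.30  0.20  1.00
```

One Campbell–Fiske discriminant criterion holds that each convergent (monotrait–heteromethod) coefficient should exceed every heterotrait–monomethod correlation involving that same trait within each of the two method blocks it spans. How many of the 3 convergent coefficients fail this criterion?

Each convergent coefficient versus the relevant comparison correlations:
Lon (methods 1·2): 0.36 vs {0.32, 0.28, 0.34, 0.30} → pass.
Num (methods 1·2): 0.70 vs {0.32, 0.28, 0.28, 0.20} → pass.
AM (methods 1·2): 0.48 vs {0.34, 0.30, 0.28, 0.20} → pass.
0 of 3 fail.

0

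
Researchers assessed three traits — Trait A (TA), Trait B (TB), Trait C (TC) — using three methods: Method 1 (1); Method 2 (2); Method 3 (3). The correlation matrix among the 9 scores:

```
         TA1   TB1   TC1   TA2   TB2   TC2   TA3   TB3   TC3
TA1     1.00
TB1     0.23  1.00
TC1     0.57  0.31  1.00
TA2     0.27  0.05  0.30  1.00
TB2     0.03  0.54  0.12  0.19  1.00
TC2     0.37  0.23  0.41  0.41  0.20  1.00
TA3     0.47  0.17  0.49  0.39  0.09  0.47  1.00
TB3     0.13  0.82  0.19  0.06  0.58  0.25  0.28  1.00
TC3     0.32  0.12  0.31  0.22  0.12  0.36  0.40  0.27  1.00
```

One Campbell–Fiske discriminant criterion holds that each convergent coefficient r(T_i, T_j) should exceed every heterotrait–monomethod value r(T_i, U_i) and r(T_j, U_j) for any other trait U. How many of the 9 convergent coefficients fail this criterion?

6

Each convergent coefficient versus the relevant comparison correlations:
TA (methods 1·2): 0.27 vs {0.23, 0.19, 0.57, 0.41} → fail.
TA (methods 1·3): 0.47 vs {0.23, 0.28, 0.57, 0.40} → fail.
TA (methods 2·3): 0.39 vs {0.19, 0.28, 0.41, 0.40} → fail.
TB (methods 1·2): 0.54 vs {0.23, 0.19, 0.31, 0.20} → pass.
TB (methods 1·3): 0.82 vs {0.23, 0.28, 0.31, 0.27} → pass.
TB (methods 2·3): 0.58 vs {0.19, 0.28, 0.20, 0.27} → pass.
TC (methods 1·2): 0.41 vs {0.57, 0.41, 0.31, 0.20} → fail.
TC (methods 1·3): 0.31 vs {0.57, 0.40, 0.31, 0.27} → fail.
TC (methods 2·3): 0.36 vs {0.41, 0.40, 0.20, 0.27} → fail.
6 of 9 fail.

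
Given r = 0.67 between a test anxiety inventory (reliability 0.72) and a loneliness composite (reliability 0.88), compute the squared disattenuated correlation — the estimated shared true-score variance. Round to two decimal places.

0.71

Disattenuated r = 0.67 / √(0.72 × 0.88) = 0.67 / 0.7960 = 0.8417.
Shared true-score variance = 0.8417² = 0.7085 ≈ 0.71.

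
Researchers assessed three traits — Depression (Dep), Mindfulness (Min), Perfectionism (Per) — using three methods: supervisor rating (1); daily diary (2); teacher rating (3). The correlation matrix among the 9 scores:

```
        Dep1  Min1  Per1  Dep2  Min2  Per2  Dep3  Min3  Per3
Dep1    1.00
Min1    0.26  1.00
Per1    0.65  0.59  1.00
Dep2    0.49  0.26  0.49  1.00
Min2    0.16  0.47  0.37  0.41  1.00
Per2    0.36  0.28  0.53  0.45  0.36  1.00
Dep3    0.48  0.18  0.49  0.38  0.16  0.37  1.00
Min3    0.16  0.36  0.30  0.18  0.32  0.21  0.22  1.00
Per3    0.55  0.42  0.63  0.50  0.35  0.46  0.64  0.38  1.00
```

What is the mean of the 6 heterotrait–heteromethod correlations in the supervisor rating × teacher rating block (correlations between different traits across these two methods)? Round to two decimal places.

0.35

HTHM values (method 1 × method 3): 0.16, 0.55, 0.18, 0.42, 0.49, 0.30; mean = 2.10/6 = 0.35.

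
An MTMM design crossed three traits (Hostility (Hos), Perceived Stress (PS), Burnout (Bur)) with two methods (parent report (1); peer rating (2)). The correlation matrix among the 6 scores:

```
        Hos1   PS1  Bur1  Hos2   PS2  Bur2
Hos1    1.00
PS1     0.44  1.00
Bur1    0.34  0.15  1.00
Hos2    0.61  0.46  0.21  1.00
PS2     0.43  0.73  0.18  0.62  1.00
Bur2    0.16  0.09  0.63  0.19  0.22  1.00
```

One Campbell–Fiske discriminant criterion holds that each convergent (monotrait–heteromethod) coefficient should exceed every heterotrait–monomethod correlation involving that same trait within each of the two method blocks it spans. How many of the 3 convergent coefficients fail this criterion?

Checking each validity diagonal entry against its comparison values:
Hos (methods 1·2): 0.61 vs {0.44, 0.62, 0.34, 0.19} → fail.
PS (methods 1·2): 0.73 vs {0.44, 0.62, 0.15, 0.22} → pass.
Bur (methods 1·2): 0.63 vs {0.34, 0.19, 0.15, 0.22} → pass.
1 of 3 fail.

1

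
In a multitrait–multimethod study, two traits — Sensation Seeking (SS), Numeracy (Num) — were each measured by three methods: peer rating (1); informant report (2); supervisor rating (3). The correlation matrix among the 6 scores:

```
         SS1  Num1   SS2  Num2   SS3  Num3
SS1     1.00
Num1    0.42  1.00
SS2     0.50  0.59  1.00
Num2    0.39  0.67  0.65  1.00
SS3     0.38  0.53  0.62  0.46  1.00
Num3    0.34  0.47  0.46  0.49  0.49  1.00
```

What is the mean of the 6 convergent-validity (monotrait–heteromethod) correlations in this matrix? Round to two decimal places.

0.52

Convergent values: 0.50, 0.38, 0.62, 0.67, 0.47, 0.49; mean = 3.13/6 = 0.52.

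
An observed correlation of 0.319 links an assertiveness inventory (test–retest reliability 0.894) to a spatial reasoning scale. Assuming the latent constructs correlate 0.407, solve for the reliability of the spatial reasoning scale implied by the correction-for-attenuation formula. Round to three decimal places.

0.687

r_true = r_obs / √(r_xx · r_yy) ⇒ 0.407 = 0.319 / √(0.894 · r_yy).
√(0.894 · r_yy) = 0.319 / 0.407 = 0.7838; 0.894 · r_yy = 0.6143; r_yy = 0.6143 / 0.894 ≈ 0.687.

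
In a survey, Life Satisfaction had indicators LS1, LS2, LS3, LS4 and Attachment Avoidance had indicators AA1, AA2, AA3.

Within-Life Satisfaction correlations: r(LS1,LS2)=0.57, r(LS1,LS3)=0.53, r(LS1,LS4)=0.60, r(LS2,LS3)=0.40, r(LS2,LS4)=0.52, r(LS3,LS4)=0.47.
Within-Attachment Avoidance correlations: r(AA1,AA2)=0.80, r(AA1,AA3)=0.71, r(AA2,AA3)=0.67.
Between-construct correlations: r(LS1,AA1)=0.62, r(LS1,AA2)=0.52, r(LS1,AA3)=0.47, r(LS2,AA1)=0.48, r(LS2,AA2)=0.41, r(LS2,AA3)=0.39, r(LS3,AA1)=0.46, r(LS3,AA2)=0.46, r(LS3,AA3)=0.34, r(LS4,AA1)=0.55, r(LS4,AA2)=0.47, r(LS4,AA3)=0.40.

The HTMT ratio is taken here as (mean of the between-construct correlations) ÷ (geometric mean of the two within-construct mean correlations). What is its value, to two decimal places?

0.76

Between-construct mean = 5.57/12 = 0.4642.
Mean within-LS = 3.09/6 = 0.5150; mean within-AA = 2.18/3 = 0.7267.
Geometric mean = √(0.5150 × 0.7267) = 0.6118.
HTMT = 0.4642 / 0.6118 = 0.76.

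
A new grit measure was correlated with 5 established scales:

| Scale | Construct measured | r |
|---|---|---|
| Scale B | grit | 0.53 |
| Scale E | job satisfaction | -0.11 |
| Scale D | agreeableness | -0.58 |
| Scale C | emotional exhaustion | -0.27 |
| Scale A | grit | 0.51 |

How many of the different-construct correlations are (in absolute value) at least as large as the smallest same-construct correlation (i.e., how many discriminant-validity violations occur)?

1

Convergent (same construct = grit): Scale B, Scale A.
Smallest convergent = 0.51. Discriminant |r|: 0.11, 0.58, 0.27; count ≥ 0.51 → 1.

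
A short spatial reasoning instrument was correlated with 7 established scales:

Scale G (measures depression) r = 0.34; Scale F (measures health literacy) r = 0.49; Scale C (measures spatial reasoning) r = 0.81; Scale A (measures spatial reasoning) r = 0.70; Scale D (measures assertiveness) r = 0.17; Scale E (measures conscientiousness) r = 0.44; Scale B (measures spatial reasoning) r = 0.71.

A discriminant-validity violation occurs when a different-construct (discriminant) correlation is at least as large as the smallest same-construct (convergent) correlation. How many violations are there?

Convergent (same construct = spatial reasoning): Scale C, Scale A, Scale B.
Smallest convergent = 0.70. Discriminant values: 0.34, 0.49, 0.17, 0.44; count ≥ 0.70 → 0.

0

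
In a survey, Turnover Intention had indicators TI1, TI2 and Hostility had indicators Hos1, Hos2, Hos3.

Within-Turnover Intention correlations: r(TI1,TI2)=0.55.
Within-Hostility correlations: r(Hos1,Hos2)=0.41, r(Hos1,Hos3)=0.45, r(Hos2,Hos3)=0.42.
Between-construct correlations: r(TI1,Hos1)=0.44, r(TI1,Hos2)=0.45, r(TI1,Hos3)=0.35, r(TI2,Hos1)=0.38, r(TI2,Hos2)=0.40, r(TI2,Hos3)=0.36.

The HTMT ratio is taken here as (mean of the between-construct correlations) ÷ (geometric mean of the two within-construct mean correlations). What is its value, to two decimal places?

Mean heterotrait r = 2.38/6 = 0.3967.
Mean within-TI = 0.55/1 = 0.5500; mean within-Hos = 1.28/3 = 0.4267.
Geometric mean = √(0.5500 × 0.4267) = 0.4844.
HTMT = 0.3967 / 0.4844 = 0.82.

0.82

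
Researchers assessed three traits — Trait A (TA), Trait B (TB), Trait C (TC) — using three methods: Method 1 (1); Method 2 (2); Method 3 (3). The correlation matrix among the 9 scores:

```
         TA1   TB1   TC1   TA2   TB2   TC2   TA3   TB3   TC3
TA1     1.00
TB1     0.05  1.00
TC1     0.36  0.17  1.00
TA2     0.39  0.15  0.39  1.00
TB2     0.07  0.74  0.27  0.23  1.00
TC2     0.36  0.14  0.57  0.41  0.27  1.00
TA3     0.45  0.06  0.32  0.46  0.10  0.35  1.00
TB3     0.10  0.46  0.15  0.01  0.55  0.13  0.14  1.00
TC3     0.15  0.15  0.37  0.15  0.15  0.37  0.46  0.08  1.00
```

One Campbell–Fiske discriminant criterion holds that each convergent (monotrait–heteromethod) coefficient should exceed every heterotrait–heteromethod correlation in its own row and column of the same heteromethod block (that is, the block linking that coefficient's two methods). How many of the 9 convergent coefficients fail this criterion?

Checking each validity diagonal entry against its comparison values:
TA (methods 1·2): 0.39 vs {0.07, 0.15, 0.36, 0.39} → fail.
TA (methods 1·3): 0.45 vs {0.10, 0.06, 0.15, 0.32} → pass.
TA (methods 2·3): 0.46 vs {0.01, 0.10, 0.15, 0.35} → pass.
TB (methods 1·2): 0.74 vs {0.15, 0.07, 0.14, 0.27} → pass.
TB (methods 1·3): 0.46 vs {0.06, 0.10, 0.15, 0.15} → pass.
TB (methods 2·3): 0.55 vs {0.10, 0.01, 0.15, 0.13} → pass.
TC (methods 1·2): 0.57 vs {0.39, 0.36, 0.27, 0.14} → pass.
TC (methods 1·3): 0.37 vs {0.32, 0.15, 0.15, 0.15} → pass.
TC (methods 2·3): 0.37 vs {0.35, 0.15, 0.13, 0.15} → pass.
1 of 9 fail.

1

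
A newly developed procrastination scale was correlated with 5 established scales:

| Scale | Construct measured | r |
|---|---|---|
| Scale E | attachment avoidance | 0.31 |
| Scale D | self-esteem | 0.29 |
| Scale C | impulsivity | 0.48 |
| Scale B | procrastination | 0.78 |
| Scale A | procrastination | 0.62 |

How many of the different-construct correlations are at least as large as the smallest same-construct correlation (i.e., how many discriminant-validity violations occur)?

Convergent (same construct = procrastination): Scale B, Scale A.
Smallest convergent = 0.62. Discriminant values: 0.31, 0.29, 0.48; count ≥ 0.62 → 0.

0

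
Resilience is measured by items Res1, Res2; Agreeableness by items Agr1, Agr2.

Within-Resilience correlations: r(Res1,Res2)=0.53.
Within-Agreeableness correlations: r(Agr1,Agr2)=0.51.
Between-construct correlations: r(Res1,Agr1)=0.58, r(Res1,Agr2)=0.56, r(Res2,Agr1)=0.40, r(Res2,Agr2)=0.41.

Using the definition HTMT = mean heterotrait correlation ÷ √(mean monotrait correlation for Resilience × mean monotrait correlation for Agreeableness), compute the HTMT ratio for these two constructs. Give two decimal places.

Mean heterotrait r = 1.95/4 = 0.4875.
Mean within-Res = 0.53/1 = 0.5300; mean within-Agr = 0.51/1 = 0.5100.
Geometric mean = √(0.5300 × 0.5100) = 0.5199.
HTMT = 0.4875 / 0.5199 = 0.94.

0.94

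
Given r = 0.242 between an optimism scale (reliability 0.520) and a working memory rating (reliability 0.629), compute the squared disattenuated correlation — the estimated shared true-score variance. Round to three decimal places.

0.179

Disattenuated r = 0.242 / √(0.520 × 0.629) = 0.242 / 0.5719 = 0.4232.
Shared true-score variance = 0.4232² = 0.1791 ≈ 0.179.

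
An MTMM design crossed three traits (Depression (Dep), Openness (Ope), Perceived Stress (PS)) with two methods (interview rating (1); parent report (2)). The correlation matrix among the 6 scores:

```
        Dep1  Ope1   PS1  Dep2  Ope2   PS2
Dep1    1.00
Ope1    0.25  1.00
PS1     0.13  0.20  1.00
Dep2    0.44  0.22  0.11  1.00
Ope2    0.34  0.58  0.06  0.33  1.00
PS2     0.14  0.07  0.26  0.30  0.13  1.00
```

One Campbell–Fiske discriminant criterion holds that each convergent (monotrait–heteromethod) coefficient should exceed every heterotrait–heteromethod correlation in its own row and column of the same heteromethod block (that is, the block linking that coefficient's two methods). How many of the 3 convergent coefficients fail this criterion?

0

Convergent coefficients and their comparison sets:
Dep (methods 1·2): 0.44 vs {0.34, 0.22, 0.14, 0.11} → pass.
Ope (methods 1·2): 0.58 vs {0.22, 0.34, 0.07, 0.06} → pass.
PS (methods 1·2): 0.26 vs {0.11, 0.14, 0.06, 0.07} → pass.
0 of 3 fail.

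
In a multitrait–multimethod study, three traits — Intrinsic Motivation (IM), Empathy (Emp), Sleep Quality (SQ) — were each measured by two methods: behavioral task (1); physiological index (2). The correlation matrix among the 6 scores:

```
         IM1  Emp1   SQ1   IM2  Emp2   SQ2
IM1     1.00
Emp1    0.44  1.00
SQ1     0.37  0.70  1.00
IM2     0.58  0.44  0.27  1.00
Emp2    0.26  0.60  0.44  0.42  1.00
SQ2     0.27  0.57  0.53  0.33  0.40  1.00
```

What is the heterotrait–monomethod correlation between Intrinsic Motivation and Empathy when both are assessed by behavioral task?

0.44

Different traits, same method: r(IM1, Emp1) = 0.44.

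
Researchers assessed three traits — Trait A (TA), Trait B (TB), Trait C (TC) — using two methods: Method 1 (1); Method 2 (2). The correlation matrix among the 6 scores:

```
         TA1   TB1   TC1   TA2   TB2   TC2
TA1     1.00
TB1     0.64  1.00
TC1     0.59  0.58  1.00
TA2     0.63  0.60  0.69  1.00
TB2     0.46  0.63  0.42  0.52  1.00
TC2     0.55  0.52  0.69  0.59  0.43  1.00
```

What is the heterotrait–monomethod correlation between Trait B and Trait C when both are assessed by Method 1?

Different traits, same method: r(TB1, TC1) = 0.58.

0.58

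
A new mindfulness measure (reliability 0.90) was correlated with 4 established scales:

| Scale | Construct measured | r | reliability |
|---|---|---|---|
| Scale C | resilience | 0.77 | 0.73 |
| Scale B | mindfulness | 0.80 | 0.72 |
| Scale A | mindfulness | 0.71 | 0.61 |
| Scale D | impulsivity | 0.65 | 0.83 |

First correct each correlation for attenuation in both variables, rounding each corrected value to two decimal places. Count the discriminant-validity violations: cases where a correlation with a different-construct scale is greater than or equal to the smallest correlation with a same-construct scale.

0

Disattenuated r (r / √(r_scale · r_new)):
  Scale C (disc): 0.77 / √(0.73·0.90) = 0.95
  Scale B (conv): 0.80 / √(0.72·0.90) = 0.99
  Scale A (conv): 0.71 / √(0.61·0.90) = 0.96
  Scale D (disc): 0.65 / √(0.83·0.90) = 0.75
Smallest convergent = 0.96. Discriminant values: 0.95, 0.75; count ≥ 0.96 → 0.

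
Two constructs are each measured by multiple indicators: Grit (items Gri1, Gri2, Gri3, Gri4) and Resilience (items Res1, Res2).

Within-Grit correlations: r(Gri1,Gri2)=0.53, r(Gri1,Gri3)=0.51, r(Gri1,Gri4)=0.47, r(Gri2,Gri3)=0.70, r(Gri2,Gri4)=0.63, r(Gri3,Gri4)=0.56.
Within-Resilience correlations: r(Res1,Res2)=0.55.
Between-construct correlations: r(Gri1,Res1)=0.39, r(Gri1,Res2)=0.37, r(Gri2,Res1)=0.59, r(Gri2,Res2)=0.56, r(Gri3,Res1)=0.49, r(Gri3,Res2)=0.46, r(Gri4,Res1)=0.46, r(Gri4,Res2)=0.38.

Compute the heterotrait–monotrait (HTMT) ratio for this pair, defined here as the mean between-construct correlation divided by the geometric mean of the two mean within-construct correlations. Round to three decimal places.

Mean heterotrait r = 3.70/8 = 0.4625.
Mean within-Gri = 3.40/6 = 0.5667; mean within-Res = 0.55/1 = 0.5500.
Geometric mean = √(0.5667 × 0.5500) = 0.5583.
HTMT = 0.4625 / 0.5583 = 0.828.

0.828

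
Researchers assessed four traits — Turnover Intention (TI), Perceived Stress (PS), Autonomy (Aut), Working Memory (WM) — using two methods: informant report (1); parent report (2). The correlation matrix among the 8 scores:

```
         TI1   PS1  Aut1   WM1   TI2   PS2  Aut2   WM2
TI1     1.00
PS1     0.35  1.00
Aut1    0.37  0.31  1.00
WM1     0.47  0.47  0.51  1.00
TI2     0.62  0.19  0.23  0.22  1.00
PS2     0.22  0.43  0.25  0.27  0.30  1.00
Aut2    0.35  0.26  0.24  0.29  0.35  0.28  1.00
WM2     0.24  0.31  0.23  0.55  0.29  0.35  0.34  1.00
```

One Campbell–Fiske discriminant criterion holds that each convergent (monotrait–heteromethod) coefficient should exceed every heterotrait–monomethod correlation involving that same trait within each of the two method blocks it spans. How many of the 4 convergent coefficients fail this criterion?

Checking each validity diagonal entry against its comparison values:
TI (methods 1·2): 0.62 vs {0.35, 0.30, 0.37, 0.35, 0.47, 0.29} → pass.
PS (methods 1·2): 0.43 vs {0.35, 0.30, 0.31, 0.28, 0.47, 0.35} → fail.
Aut (methods 1·2): 0.24 vs {0.37, 0.35, 0.31, 0.28, 0.51, 0.34} → fail.
WM (methods 1·2): 0.55 vs {0.47, 0.29, 0.47, 0.35, 0.51, 0.34} → pass.
2 of 4 fail.

2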